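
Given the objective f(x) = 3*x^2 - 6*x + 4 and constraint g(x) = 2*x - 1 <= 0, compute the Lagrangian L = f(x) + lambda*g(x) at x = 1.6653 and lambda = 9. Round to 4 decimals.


Step 1: Evaluate f(x).
f(1.6653) = 3*1.6653^2 - 6*1.6653 + 4 = 2.3279
Step 2: Evaluate g(x).
g(1.6653) = 2*1.6653 - 1 = 2.3306
Step 3: Compute Lagrangian.
L = 2.3279 + 9*2.3306 = 23.3033


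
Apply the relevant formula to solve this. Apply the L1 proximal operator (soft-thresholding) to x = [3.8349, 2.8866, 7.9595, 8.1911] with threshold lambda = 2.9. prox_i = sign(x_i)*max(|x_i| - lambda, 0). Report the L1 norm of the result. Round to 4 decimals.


Soft-thresholding with lambda = 2.9:
prox(3.8349) = sign(3.8349)*max(|3.8349| - 2.9, 0) = 0.9349
prox(2.8866) = sign(2.8866)*max(|2.8866| - 2.9, 0) = 0.0
prox(7.9595) = sign(7.9595)*max(|7.9595| - 2.9, 0) = 5.0595
prox(8.1911) = sign(8.1911)*max(|8.1911| - 2.9, 0) = 5.2911
prox(x) = [0.9349, 0.0, 5.0595, 5.2911]
||prox(x)||_1 = 0.9349 + 0.0 + 5.0595 + 5.2911 = 11.2855


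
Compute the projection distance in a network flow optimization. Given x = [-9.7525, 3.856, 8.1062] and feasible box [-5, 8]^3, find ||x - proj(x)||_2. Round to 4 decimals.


Project each component onto [-5, 8].
clip(-9.7525) = -5.0, clip(3.856) = 3.856, clip(8.1062) = 8.0
Projection = [-5.0, 3.856, 8.0]
Squared diffs: [22.5863, 0.0, 0.0113]
Distance = sqrt(22.5976) = 4.7537


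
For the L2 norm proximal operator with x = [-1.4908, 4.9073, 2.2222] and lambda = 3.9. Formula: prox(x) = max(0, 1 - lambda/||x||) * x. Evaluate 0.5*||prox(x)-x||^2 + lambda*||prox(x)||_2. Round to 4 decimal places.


Step 1: Compute ||x||.
||x|| = 5.5895
Step 2: Compute scaling factor.
scale = max(0, 1 - 3.9/5.5895) = 0.3023
Step 3: prox(x) = [-0.4506, 1.4833, 0.6717]
||prox(x)|| = 1.6895
Step 4: Proximal objective.
0.5*||prox-x||^2 = 7.605
lambda*||prox|| = 6.5891
Total = 14.194


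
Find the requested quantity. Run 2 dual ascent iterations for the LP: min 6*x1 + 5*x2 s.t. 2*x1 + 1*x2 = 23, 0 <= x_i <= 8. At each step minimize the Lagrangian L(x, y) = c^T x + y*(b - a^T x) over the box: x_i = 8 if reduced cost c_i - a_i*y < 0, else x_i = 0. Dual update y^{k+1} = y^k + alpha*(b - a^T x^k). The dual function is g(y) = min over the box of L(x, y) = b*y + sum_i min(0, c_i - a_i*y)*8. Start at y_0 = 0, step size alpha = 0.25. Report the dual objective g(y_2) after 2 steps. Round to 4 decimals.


Dual ascent for LP: min 6*x1 + 5*x2, 2*x1 + 1*x2 = 23, 0 <= x_i <= 8
Step 1: y^k = 0.0, reduced costs: (6.0, 5.0)
  x^k = (0.0, 0.0), subgradient = b - a^T x = 23.0
  y^{k+1} = 0.0 + 0.25*23.0 = 5.75
Step 2: y^k = 5.75, reduced costs: (-5.5, -0.75)
  x^k = (8.0, 8.0), subgradient = b - a^T x = -1.0
  y^{k+1} = 5.75 + 0.25*-1.0 = 5.5
Dual objective at y_2 = 5.5: reduced costs (-5.0, -0.5), box minimizer x = (8.0, 8.0)
g(y_2) = b*y + (c1 - a1*y)*x1 + (c2 - a2*y)*x2 = 23*5.5 + (-5.0)*8.0 + (-0.5)*8.0 = 126.5 - 40.0 - 4.0 = 82.5


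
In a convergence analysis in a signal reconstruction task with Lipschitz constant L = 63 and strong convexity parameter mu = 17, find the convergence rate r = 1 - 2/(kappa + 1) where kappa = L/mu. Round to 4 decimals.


Step 1: Compute the condition number.
kappa = L/mu = 63/17 = 3.7059
Step 2: Compute the convergence rate.
r = 1 - 2/(kappa + 1) = 1 - 2*mu/(L + mu) = (L - mu)/(L + mu) = 46/80 = 0.575


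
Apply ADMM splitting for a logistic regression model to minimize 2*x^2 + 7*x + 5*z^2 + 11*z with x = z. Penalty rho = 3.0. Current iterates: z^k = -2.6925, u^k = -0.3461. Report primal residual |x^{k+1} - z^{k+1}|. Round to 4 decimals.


ADMM iteration with rho = 3.0, z^k = -2.6925, u^k = -0.3461
Step 1: x-update.
Minimize 2*x^2 + 7*x + (3.0/2)*(x + 2.6925 - 0.3461)^2
FOC: (2*2 + 3.0)*x = -7 + 3.0*(-2.6925 + 0.3461)
x^{k+1} = -2.0056
Step 2: z-update.
Minimize 5*z^2 + 11*z + (3.0/2)*(-2.0056 - z - 0.3461)^2
FOC: (2*5 + 3.0)*z = -11 + 3.0*(-2.0056 - 0.3461)
z^{k+1} = -1.3889
Step 3: u-update.
u^{k+1} = -0.3461 - 2.0056 + 1.3889 = -0.9628
Step 4: Primal residual = |-2.0056 + 1.3889| = 0.6167


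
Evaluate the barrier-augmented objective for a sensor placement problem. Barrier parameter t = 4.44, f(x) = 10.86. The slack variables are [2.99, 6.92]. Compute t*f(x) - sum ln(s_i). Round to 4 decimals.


Step 1: Compute log-barrier.
ln values: [1.0953, 1.9344]
phi = -(1.0953 + 1.9344) = -3.0297
Step 2: Compute augmented objective.
t*f(x) = 4.44*10.86 = 48.2184
Total = 48.2184 - 3.0297 = 45.1887


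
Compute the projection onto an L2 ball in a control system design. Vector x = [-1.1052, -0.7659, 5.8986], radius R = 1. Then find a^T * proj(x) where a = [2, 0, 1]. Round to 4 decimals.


Step 1: Compute ||x|| (intermediates to 6 decimals).
||x|| = sqrt((-1.1052)^2 + (-0.7659)^2 + 5.8986^2) = 6.049922
Step 2: Project.
Since ||x|| > R, scale = R/||x|| = 1/6.049922 = 0.165291, proj(x) = scale * x
proj(x) = [-0.18268, -0.126596, 0.974985]
Step 3: Dot product.
a^T * proj(x) = 2*(-0.18268) + 0*(-0.126596) + 1*0.974985 = 0.6096


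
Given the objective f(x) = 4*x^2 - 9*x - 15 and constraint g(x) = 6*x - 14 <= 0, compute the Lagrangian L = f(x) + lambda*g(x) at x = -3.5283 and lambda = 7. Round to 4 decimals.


Step 1: Evaluate f(x).
f(-3.5283) = 4*(-3.5283)^2 - 9*(-3.5283) - 15 = 66.5503
Step 2: Evaluate g(x).
g(-3.5283) = 6*-3.5283 - 14 = -35.1698
Step 3: Compute Lagrangian.
L = 66.5503 + 7*-35.1698 = -179.6383


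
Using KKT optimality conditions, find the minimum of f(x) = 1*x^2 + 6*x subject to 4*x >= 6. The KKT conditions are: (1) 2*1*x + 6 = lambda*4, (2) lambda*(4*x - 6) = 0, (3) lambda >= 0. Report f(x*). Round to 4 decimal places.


Step 1: Try lambda = 0 (constraint inactive).
x_unc = -6/(2*1) = -3.0
Check: 4*-3.0 = -12.0 < 6 -- violated!
Step 2: Constraint must be active: 4*x = 6
x* = 6/4 = 1.5
lambda = (2*1*1.5 + 6)/4 = 2.25
Step 3: Compute optimal value.
f(x*) = 1*1.5^2 + 6*1.5 = 11.25


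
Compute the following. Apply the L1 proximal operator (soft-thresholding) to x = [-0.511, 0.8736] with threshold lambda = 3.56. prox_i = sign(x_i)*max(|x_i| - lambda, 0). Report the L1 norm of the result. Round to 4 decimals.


Soft-thresholding with lambda = 3.56:
prox(-0.511) = sign(-0.511)*max(|-0.511| - 3.56, 0) = 0.0
prox(0.8736) = sign(0.8736)*max(|0.8736| - 3.56, 0) = 0.0
prox(x) = [0.0, 0.0]
||prox(x)||_1 = 0.0 + 0.0 = 0.0


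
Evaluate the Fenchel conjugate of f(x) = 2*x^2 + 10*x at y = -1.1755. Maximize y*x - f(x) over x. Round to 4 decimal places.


f*(y) = sup_x {y*x - a*x^2 - b*x} = sup_x {(y-b)*x - a*x^2}
FOC: (y - b) - 2a*x = 0 => x* = (y - b)/(2a)
x* = (-1.1755 - 10)/(2*2) = -2.7939
f*(-1.1755) = (y-b)^2/(4a) = (-1.1755 - 10)^2/(4*2)
= 124.8918/8 = 15.6115


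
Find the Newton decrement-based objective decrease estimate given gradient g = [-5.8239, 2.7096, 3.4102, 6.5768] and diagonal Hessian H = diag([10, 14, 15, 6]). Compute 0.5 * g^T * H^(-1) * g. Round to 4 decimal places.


Step 1: H is diagonal, so H^(-1) * g = [-0.5824, 0.1935, 0.2273, 1.0961].
Step 2: g^T H^(-1) g = sum_i g_i^2 / H_ii
  = (-5.8239)^2/10 + (2.7096)^2/14 + (3.4102)^2/15 + (6.5768)^2/6
  = 3.3918 + 0.5244 + 0.7753 + 7.209 = 11.9006
Step 3: Objective decrease = 0.5 * g^T H^(-1) g = 5.9503


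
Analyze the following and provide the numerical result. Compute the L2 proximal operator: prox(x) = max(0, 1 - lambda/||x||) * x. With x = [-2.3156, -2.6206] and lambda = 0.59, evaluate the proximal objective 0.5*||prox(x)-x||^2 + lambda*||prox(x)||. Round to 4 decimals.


Step 1: Compute ||x||.
||x|| = 3.4971
Step 2: Compute scaling factor.
scale = max(0, 1 - 0.59/3.4971) = 0.8313
Step 3: prox(x) = [-1.9249, -2.1785]
||prox(x)|| = 2.9071
Step 4: Proximal objective.
0.5*||prox-x||^2 = 0.1741
lambda*||prox|| = 1.7152
Total = 1.8892


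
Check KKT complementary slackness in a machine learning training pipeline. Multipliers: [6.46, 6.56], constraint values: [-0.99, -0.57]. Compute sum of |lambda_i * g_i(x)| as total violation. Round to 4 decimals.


KKT complementary slackness check:
lambda_1 * g_1 = 6.46 * -0.99 = -6.3954
lambda_2 * g_2 = 6.56 * -0.57 = -3.7392
Total violation = 6.3954 + 3.7392 = 10.1346


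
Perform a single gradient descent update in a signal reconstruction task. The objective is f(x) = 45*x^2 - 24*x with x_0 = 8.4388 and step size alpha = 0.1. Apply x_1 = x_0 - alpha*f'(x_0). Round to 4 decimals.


We compute the gradient at x_0 and apply the update.
f'(x) = 90*x - 24
f'(8.4388) = 90*8.4388 - 24 = 735.492
x_1 = 8.4388 - 0.1*735.492 = -65.1104


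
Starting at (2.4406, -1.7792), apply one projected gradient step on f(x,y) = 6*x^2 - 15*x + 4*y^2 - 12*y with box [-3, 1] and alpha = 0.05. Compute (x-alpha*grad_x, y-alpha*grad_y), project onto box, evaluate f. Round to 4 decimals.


Step 1: Compute gradient at (2.4406, -1.7792).
grad_x = 2*6*2.4406 - 15 = 14.2872
grad_y = 2*4*-1.7792 - 12 = -26.2336
Step 2: Gradient step.
x_raw = 2.4406 - 0.05*14.2872 = 1.7262
y_raw = -1.7792 - 0.05*-26.2336 = -0.4675
Step 3: Project onto [-3, 1].
x_proj = clip(1.7262) = 1.0
y_proj = clip(-0.4675) = -0.4675
Step 4: Evaluate f.
f(1.0, -0.4675) = -2.5155


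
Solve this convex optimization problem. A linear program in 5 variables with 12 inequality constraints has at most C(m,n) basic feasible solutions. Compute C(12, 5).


Each vertex corresponds to some choice of n active constraints out of m, so the number of vertices is at most C(m, n) = m! / (n!(m-n)!).
m = 12, n = 5
Numerator: 12 * 11 * 10 * 9 * 8
Denominator: 5! = 120
C(12, 5) = 792


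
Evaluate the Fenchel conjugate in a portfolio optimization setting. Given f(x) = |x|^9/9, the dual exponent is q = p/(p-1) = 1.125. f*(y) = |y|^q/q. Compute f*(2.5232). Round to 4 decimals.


The conjugate exponent q satisfies 1/p + 1/q = 1.
p = 9, so q = 9/(9 - 1) = 1.125
|y|^q = 2.5232^1.125 = 2.8327
f*(2.5232) = 2.8327 / 1.125 = 2.5179


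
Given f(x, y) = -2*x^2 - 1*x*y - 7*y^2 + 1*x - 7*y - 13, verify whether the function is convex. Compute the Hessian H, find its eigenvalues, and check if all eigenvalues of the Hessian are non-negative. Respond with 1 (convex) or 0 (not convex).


The Hessian of f(x,y) = -2*x^2 - 1*x*y - 7*y^2 + 1*x - 7*y - 13 is:
H = [[-4, -1], [-1, -14]]
Trace = -4 - 14 = -18
Determinant = -4*-14 - (-1)^2 = 55
Discriminant = (-18)^2 - 4*55 = 104.0
Eigenvalues: lambda_1 = -14.099, lambda_2 = -3.901
The function is not convex.

0


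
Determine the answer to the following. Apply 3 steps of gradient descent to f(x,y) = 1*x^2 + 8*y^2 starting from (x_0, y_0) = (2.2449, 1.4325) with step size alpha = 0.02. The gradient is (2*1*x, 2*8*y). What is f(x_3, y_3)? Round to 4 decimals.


Gradient descent on f(x,y) = 1*x^2 + 8*y^2.
Starting point: (2.2449, 1.4325), alpha = 0.02
Step 1: grad_x = 2*1*2.2449 = 4.4898, grad_y = 2*8*1.4325 = 22.92
  x_1 = 2.2449 - 0.02*4.4898 = 2.1551
  y_1 = 1.4325 - 0.02*22.92 = 0.9741
Step 2: grad_x = 2*1*2.1551 = 4.3102, grad_y = 2*8*0.9741 = 15.5856
  x_2 = 2.1551 - 0.02*4.3102 = 2.0689
  y_2 = 0.9741 - 0.02*15.5856 = 0.6624
Step 3: grad_x = 2*1*2.0689 = 4.1378, grad_y = 2*8*0.6624 = 10.5982
  x_3 = 2.0689 - 0.02*4.1378 = 1.9861
  y_3 = 0.6624 - 0.02*10.5982 = 0.4504
f(1.9861, 0.4504) = 1*1.9861^2 + 8*0.4504^2 = 5.5678


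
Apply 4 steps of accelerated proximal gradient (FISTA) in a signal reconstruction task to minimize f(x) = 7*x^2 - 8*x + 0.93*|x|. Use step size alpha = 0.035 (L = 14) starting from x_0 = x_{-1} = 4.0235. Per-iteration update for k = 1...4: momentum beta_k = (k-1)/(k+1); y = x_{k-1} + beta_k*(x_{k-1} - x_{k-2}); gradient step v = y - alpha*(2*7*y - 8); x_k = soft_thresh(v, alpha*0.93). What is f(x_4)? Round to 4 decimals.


FISTA on f(x) = 7*x^2 - 8*x + 0.93*|x|
L = 14, alpha = 0.035
Iteration 1: beta = 0.0, y = 4.0235 + 0.0*(4.0235 - 4.0235) = 4.0235
  grad(y) = 48.329, v = y - alpha*grad = 2.332
  prox(v) = soft_thresh(2.332, 0.0326) = 2.2994
Iteration 2: beta = 0.3333, y = 2.2994 + 0.3333*(2.2994 - 4.0235) = 1.7247
  grad(y) = 16.1465, v = y - alpha*grad = 1.1596
  prox(v) = soft_thresh(1.1596, 0.0326) = 1.1271
Iteration 3: beta = 0.5, y = 1.1271 + 0.5*(1.1271 - 2.2994) = 0.5409
  grad(y) = -0.4276, v = y - alpha*grad = 0.5559
  prox(v) = soft_thresh(0.5559, 0.0326) = 0.5233
Iteration 4: beta = 0.6, y = 0.5233 + 0.6*(0.5233 - 1.1271) = 0.161
  grad(y) = -5.7454, v = y - alpha*grad = 0.3621
  prox(v) = soft_thresh(0.3621, 0.0326) = 0.3296
f(x_4) = 7*0.3296^2 - 8*0.3296 + 0.93*|0.3296| = -1.5698


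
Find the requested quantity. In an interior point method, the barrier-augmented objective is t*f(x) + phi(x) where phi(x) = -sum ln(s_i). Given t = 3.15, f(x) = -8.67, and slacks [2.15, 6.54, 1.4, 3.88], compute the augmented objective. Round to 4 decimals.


Step 1: Compute log-barrier.
ln values: [0.7655, 1.8779, 0.3365, 1.3558]
phi = -(0.7655 + 1.8779 + 0.3365 + 1.3558) = -4.3357
Step 2: Compute augmented objective.
t*f(x) = 3.15*-8.67 = -27.3105
Total = -27.3105 - 4.3357 = -31.6462


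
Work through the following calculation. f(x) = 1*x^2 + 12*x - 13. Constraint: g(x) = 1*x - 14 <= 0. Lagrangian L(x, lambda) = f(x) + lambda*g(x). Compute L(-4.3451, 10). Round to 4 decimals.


Step 1: Evaluate f(x).
f(-4.3451) = 1*(-4.3451)^2 + 12*(-4.3451) - 13 = -46.2613
Step 2: Evaluate g(x).
g(-4.3451) = 1*-4.3451 - 14 = -18.3451
Step 3: Compute Lagrangian.
L = -46.2613 + 10*-18.3451 = -229.7123


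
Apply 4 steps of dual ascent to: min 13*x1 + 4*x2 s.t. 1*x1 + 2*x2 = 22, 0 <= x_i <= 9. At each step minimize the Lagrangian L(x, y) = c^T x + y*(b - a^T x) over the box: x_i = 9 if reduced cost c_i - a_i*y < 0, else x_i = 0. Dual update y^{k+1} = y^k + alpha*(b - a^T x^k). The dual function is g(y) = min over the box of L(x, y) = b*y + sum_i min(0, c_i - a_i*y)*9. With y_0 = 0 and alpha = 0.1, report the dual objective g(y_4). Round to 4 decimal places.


Dual ascent for LP: min 13*x1 + 4*x2, 1*x1 + 2*x2 = 22, 0 <= x_i <= 9
Step 1: y^k = 0.0, reduced costs: (13.0, 4.0)
  x^k = (0.0, 0.0), subgradient = b - a^T x = 22.0
  y^{k+1} = 0.0 + 0.1*22.0 = 2.2
Step 2: y^k = 2.2, reduced costs: (10.8, -0.4)
  x^k = (0.0, 9.0), subgradient = b - a^T x = 4.0
  y^{k+1} = 2.2 + 0.1*4.0 = 2.6
Step 3: y^k = 2.6, reduced costs: (10.4, -1.2)
  x^k = (0.0, 9.0), subgradient = b - a^T x = 4.0
  y^{k+1} = 2.6 + 0.1*4.0 = 3.0
Step 4: y^k = 3.0, reduced costs: (10.0, -2.0)
  x^k = (0.0, 9.0), subgradient = b - a^T x = 4.0
  y^{k+1} = 3.0 + 0.1*4.0 = 3.4
Dual objective at y_4 = 3.4: reduced costs (9.6, -2.8), box minimizer x = (0.0, 9.0)
g(y_4) = b*y + (c1 - a1*y)*x1 + (c2 - a2*y)*x2 = 22*3.4 + 9.6*0.0 + (-2.8)*9.0 = 74.8 + 0.0 - 25.2 = 49.6


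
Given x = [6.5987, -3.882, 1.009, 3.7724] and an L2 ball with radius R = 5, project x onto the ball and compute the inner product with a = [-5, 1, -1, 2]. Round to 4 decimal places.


Step 1: Compute ||x|| (intermediates to 6 decimals).
||x|| = sqrt(6.5987^2 + (-3.882)^2 + 1.009^2 + 3.7724^2) = 8.594292
Step 2: Project.
Since ||x|| > R, scale = R/||x|| = 5/8.594292 = 0.581781, proj(x) = scale * x
proj(x) = [3.838998, -2.258474, 0.587017, 2.194711]
Step 3: Dot product.
a^T * proj(x) = -5*3.838998 + 1*(-2.258474) - 1*0.587017 + 2*2.194711 = -17.6511


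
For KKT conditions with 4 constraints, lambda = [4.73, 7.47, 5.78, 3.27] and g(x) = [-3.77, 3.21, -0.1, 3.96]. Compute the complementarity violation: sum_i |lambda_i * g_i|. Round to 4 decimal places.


KKT complementary slackness check:
lambda_1 * g_1 = 4.73 * -3.77 = -17.8321
lambda_2 * g_2 = 7.47 * 3.21 = 23.9787
lambda_3 * g_3 = 5.78 * -0.1 = -0.578
lambda_4 * g_4 = 3.27 * 3.96 = 12.9492
Total violation = 17.8321 + 23.9787 + 0.578 + 12.9492 = 55.338


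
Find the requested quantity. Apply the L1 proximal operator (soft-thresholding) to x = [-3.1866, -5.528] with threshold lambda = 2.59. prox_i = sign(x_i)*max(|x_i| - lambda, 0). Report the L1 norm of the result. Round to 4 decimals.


Soft-thresholding with lambda = 2.59:
prox(-3.1866) = sign(-3.1866)*max(|-3.1866| - 2.59, 0) = -0.5966
prox(-5.528) = sign(-5.528)*max(|-5.528| - 2.59, 0) = -2.938
prox(x) = [-0.5966, -2.938]
||prox(x)||_1 = 0.5966 + 2.938 = 3.5346


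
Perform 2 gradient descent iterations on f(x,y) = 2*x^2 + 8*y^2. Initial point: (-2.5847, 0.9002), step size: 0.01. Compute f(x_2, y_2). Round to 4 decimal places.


Gradient descent on f(x,y) = 2*x^2 + 8*y^2.
Starting point: (-2.5847, 0.9002), alpha = 0.01
Step 1: grad_x = 2*2*-2.5847 = -10.3388, grad_y = 2*8*0.9002 = 14.4032
  x_1 = -2.5847 - 0.01*-10.3388 = -2.4813
  y_1 = 0.9002 - 0.01*14.4032 = 0.7562
Step 2: grad_x = 2*2*-2.4813 = -9.9252, grad_y = 2*8*0.7562 = 12.0987
  x_2 = -2.4813 - 0.01*-9.9252 = -2.3821
  y_2 = 0.7562 - 0.01*12.0987 = 0.6352
f(-2.3821, 0.6352) = 2*(-2.3821)^2 + 8*0.6352^2 = 14.5761


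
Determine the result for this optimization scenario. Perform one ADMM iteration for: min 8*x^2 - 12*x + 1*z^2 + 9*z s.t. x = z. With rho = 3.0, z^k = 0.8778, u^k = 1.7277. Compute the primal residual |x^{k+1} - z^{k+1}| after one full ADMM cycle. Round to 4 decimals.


ADMM iteration with rho = 3.0, z^k = 0.8778, u^k = 1.7277
Step 1: x-update.
Minimize 8*x^2 - 12*x + (3.0/2)*(x - 0.8778 + 1.7277)^2
FOC: (2*8 + 3.0)*x = 12 + 3.0*(0.8778 - 1.7277)
x^{k+1} = 0.4974
Step 2: z-update.
Minimize 1*z^2 + 9*z + (3.0/2)*(0.4974 - z + 1.7277)^2
FOC: (2*1 + 3.0)*z = -9 + 3.0*(0.4974 + 1.7277)
z^{k+1} = -0.4649
Step 3: u-update.
u^{k+1} = 1.7277 + 0.4974 + 0.4649 = 2.69
Step 4: Primal residual = |0.4974 + 0.4649| = 0.9623


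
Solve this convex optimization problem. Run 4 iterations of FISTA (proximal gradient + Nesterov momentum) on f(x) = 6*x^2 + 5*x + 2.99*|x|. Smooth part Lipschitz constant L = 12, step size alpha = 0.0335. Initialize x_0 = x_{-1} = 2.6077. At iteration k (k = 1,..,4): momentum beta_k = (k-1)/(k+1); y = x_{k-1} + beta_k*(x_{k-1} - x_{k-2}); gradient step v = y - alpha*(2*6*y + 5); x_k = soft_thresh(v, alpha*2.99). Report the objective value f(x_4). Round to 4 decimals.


FISTA on f(x) = 6*x^2 + 5*x + 2.99*|x|
L = 12, alpha = 0.0335
Iteration 1: beta = 0.0, y = 2.6077 + 0.0*(2.6077 - 2.6077) = 2.6077
  grad(y) = 36.2924, v = y - alpha*grad = 1.3919
  prox(v) = soft_thresh(1.3919, 0.1002) = 1.2917
Iteration 2: beta = 0.3333, y = 1.2917 + 0.3333*(1.2917 - 2.6077) = 0.8531
  grad(y) = 15.237, v = y - alpha*grad = 0.3426
  prox(v) = soft_thresh(0.3426, 0.1002) = 0.2425
Iteration 3: beta = 0.5, y = 0.2425 + 0.5*(0.2425 - 1.2917) = -0.2821
  grad(y) = 1.6142, v = y - alpha*grad = -0.3362
  prox(v) = soft_thresh(-0.3362, 0.1002) = -0.2361
Iteration 4: beta = 0.6, y = -0.2361 + 0.6*(-0.2361 - 0.2425) = -0.5232
  grad(y) = -1.2782, v = y - alpha*grad = -0.4804
  prox(v) = soft_thresh(-0.4804, 0.1002) = -0.3802
f(x_4) = 6*(-0.3802)^2 + 5*(-0.3802) + 2.99*|-0.3802| = 0.1031


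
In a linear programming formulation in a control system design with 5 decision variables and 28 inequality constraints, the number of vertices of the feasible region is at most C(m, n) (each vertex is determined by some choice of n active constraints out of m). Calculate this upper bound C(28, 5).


Each vertex corresponds to some choice of n active constraints out of m, so the number of vertices is at most C(m, n) = m! / (n!(m-n)!).
m = 28, n = 5
Numerator: 28 * 27 * 26 * 25 * 24
Denominator: 5! = 120
C(28, 5) = 98280


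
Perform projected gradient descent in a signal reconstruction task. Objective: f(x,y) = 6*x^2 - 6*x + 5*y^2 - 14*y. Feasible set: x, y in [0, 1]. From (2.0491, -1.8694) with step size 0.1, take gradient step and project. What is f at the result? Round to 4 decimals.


Step 1: Compute gradient at (2.0491, -1.8694).
grad_x = 2*6*2.0491 - 6 = 18.5892
grad_y = 2*5*-1.8694 - 14 = -32.694
Step 2: Gradient step.
x_raw = 2.0491 - 0.1*18.5892 = 0.1902
y_raw = -1.8694 - 0.1*-32.694 = 1.4
Step 3: Project onto [0, 1].
x_proj = clip(0.1902) = 0.1902
y_proj = clip(1.4) = 1.0
Step 4: Evaluate f.
f(0.1902, 1.0) = -9.9241


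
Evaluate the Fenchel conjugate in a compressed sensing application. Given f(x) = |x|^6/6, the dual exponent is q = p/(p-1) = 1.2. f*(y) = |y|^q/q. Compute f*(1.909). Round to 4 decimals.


The conjugate exponent q satisfies 1/p + 1/q = 1.
p = 6, so q = 6/(6 - 1) = 1.2
|y|^q = 1.909^1.2 = 2.1725
f*(1.909) = 2.1725 / 1.2 = 1.8104


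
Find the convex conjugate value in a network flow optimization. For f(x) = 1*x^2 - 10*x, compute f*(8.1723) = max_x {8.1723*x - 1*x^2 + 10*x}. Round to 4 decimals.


f*(y) = sup_x {y*x - a*x^2 - b*x} = sup_x {(y-b)*x - a*x^2}
FOC: (y - b) - 2a*x = 0 => x* = (y - b)/(2a)
x* = (8.1723 + 10)/(2*1) = 9.0862
f*(8.1723) = (y-b)^2/(4a) = (8.1723 + 10)^2/(4*1)
= 330.2325/4 = 82.5581


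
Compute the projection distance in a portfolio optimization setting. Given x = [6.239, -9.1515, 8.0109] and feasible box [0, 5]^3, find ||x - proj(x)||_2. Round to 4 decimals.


Project each component onto [0, 5].
clip(6.239) = 5.0, clip(-9.1515) = 0.0, clip(8.0109) = 5.0
Projection = [5.0, 0.0, 5.0]
Squared diffs: [1.5351, 83.75, 9.0655]
Distance = sqrt(94.3506) = 9.7134


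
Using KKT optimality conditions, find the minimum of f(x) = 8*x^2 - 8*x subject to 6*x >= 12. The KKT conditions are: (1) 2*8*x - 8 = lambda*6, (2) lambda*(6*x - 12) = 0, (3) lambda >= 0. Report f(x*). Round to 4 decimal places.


Step 1: Try lambda = 0 (constraint inactive).
x_unc = 8/(2*8) = 0.5
Check: 6*0.5 = 3.0 < 12 -- violated!
Step 2: Constraint must be active: 6*x = 12
x* = 12/6 = 2.0
lambda = (2*8*2.0 - 8)/6 = 4.0
Step 3: Compute optimal value.
f(x*) = 8*2.0^2 - 8*2.0 = 16.0


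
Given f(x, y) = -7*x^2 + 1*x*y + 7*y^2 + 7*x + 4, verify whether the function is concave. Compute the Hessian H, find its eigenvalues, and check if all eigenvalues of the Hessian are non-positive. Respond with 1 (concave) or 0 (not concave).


The Hessian of f(x,y) = -7*x^2 + 1*x*y + 7*y^2 + 7*x + 4 is:
H = [[-14, 1], [1, 14]]
Trace = -14 + 14 = 0
Determinant = -14*14 - (1)^2 = -197
Discriminant = (0)^2 - 4*-197 = 788.0
Eigenvalues: lambda_1 = -14.0357, lambda_2 = 14.0357
The function is not concave.

0


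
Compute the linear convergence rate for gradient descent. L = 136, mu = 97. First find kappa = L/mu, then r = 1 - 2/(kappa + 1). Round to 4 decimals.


Step 1: Compute the condition number.
kappa = L/mu = 136/97 = 1.4021
Step 2: Compute the convergence rate.
r = 1 - 2/(kappa + 1) = 1 - 2*mu/(L + mu) = (L - mu)/(L + mu) = 39/233 = 0.1674


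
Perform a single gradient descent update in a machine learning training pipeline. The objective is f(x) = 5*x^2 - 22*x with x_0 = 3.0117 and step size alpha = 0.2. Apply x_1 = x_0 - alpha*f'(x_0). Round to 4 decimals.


We compute the gradient at x_0 and apply the update.
f'(x) = 10*x - 22
f'(3.0117) = 10*3.0117 - 22 = 8.117
x_1 = 3.0117 - 0.2*8.117 = 1.3883


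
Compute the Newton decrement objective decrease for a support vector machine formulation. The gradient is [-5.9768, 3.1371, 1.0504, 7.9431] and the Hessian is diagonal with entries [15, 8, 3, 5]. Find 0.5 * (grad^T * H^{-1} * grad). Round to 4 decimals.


Step 1: H is diagonal, so H^(-1) * g = [-0.3985, 0.3921, 0.3501, 1.5886].
Step 2: g^T H^(-1) g = sum_i g_i^2 / H_ii
  = (-5.9768)^2/15 + (3.1371)^2/8 + (1.0504)^2/3 + (7.9431)^2/5
  = 2.3815 + 1.2302 + 0.3678 + 12.6186 = 16.598
Step 3: Objective decrease = 0.5 * g^T H^(-1) g = 8.299


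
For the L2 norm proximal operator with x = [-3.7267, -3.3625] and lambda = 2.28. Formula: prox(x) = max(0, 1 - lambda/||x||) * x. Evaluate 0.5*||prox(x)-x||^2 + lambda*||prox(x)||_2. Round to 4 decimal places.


Step 1: Compute ||x||.
||x|| = 5.0194
Step 2: Compute scaling factor.
scale = max(0, 1 - 2.28/5.0194) = 0.5458
Step 3: prox(x) = [-2.0339, -1.8351]
||prox(x)|| = 2.7394
Step 4: Proximal objective.
0.5*||prox-x||^2 = 2.5992
lambda*||prox|| = 6.2458
Total = 8.8451


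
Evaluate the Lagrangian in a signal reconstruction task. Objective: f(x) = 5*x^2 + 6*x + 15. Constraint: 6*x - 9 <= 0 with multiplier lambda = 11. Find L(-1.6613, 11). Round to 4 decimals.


Step 1: Evaluate f(x).
f(-1.6613) = 5*(-1.6613)^2 + 6*(-1.6613) + 15 = 18.8318
Step 2: Evaluate g(x).
g(-1.6613) = 6*-1.6613 - 9 = -18.9678
Step 3: Compute Lagrangian.
L = 18.8318 + 11*-18.9678 = -189.814


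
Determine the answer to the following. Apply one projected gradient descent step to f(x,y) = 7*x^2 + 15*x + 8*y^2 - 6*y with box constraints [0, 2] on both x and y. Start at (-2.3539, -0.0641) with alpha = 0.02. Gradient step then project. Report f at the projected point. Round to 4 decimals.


Step 1: Compute gradient at (-2.3539, -0.0641).
grad_x = 2*7*-2.3539 + 15 = -17.9546
grad_y = 2*8*-0.0641 - 6 = -7.0256
Step 2: Gradient step.
x_raw = -2.3539 - 0.02*-17.9546 = -1.9948
y_raw = -0.0641 - 0.02*-7.0256 = 0.0764
Step 3: Project onto [0, 2].
x_proj = clip(-1.9948) = 0.0
y_proj = clip(0.0764) = 0.0764
Step 4: Evaluate f.
f(0.0, 0.0764) = -0.4118


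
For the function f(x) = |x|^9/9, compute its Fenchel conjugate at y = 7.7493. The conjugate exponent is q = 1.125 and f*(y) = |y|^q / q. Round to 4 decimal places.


The conjugate exponent q satisfies 1/p + 1/q = 1.
p = 9, so q = 9/(9 - 1) = 1.125
|y|^q = 7.7493^1.125 = 10.0097
f*(7.7493) = 10.0097 / 1.125 = 8.8975


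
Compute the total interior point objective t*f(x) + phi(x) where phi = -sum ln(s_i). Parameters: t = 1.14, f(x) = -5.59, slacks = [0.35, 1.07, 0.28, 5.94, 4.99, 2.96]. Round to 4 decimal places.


Step 1: Compute log-barrier.
ln values: [-1.0498, 0.0677, -1.273, 1.7817, 1.6074, 1.0852]
phi = -(-1.0498 + 0.0677 - 1.273 + 1.7817 + 1.6074 + 1.0852) = -2.2192
Step 2: Compute augmented objective.
t*f(x) = 1.14*-5.59 = -6.3726
Total = -6.3726 - 2.2192 = -8.5918


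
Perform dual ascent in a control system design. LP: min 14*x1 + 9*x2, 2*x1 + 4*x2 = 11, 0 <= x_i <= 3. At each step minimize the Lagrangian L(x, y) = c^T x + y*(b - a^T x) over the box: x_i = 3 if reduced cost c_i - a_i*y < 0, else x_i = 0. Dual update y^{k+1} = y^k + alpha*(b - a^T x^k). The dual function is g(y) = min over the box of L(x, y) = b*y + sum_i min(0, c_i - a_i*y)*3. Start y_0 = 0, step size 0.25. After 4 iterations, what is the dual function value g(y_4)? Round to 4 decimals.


Dual ascent for LP: min 14*x1 + 9*x2, 2*x1 + 4*x2 = 11, 0 <= x_i <= 3
Step 1: y^k = 0.0, reduced costs: (14.0, 9.0)
  x^k = (0.0, 0.0), subgradient = b - a^T x = 11.0
  y^{k+1} = 0.0 + 0.25*11.0 = 2.75
Step 2: y^k = 2.75, reduced costs: (8.5, -2.0)
  x^k = (0.0, 3.0), subgradient = b - a^T x = -1.0
  y^{k+1} = 2.75 + 0.25*-1.0 = 2.5
Step 3: y^k = 2.5, reduced costs: (9.0, -1.0)
  x^k = (0.0, 3.0), subgradient = b - a^T x = -1.0
  y^{k+1} = 2.5 + 0.25*-1.0 = 2.25
Step 4: y^k = 2.25, reduced costs: (9.5, 0.0)
  x^k = (0.0, 0.0), subgradient = b - a^T x = 11.0
  y^{k+1} = 2.25 + 0.25*11.0 = 5.0
Dual objective at y_4 = 5.0: reduced costs (4.0, -11.0), box minimizer x = (0.0, 3.0)
g(y_4) = b*y + (c1 - a1*y)*x1 + (c2 - a2*y)*x2 = 11*5.0 + 4.0*0.0 + (-11.0)*3.0 = 55.0 + 0.0 - 33.0 = 22.0


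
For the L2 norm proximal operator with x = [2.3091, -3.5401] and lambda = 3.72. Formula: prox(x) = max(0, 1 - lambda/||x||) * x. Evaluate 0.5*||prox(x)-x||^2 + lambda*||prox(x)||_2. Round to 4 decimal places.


Step 1: Compute ||x||.
||x|| = 4.2266
Step 2: Compute scaling factor.
scale = max(0, 1 - 3.72/4.2266) = 0.1199
Step 3: prox(x) = [0.2768, -0.4243]
||prox(x)|| = 0.5066
Step 4: Proximal objective.
0.5*||prox-x||^2 = 6.9192
lambda*||prox|| = 1.8846
Total = 8.8038


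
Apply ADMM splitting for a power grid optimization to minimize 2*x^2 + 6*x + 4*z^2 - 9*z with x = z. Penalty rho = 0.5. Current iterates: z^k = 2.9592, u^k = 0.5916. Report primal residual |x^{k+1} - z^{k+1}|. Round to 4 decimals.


ADMM iteration with rho = 0.5, z^k = 2.9592, u^k = 0.5916
Step 1: x-update.
Minimize 2*x^2 + 6*x + (0.5/2)*(x - 2.9592 + 0.5916)^2
FOC: (2*2 + 0.5)*x = -6 + 0.5*(2.9592 - 0.5916)
x^{k+1} = -1.0703
Step 2: z-update.
Minimize 4*z^2 - 9*z + (0.5/2)*(-1.0703 - z + 0.5916)^2
FOC: (2*4 + 0.5)*z = 9 + 0.5*(-1.0703 + 0.5916)
z^{k+1} = 1.0307
Step 3: u-update.
u^{k+1} = 0.5916 - 1.0703 - 1.0307 = -1.5093
Step 4: Primal residual = |-1.0703 - 1.0307| = 2.1009


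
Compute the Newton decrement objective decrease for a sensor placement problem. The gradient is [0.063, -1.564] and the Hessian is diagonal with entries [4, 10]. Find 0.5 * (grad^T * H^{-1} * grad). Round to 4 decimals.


Step 1: H is diagonal, so H^(-1) * g = [0.0158, -0.1564].
Step 2: g^T H^(-1) g = sum_i g_i^2 / H_ii
  = (0.063)^2/4 + (-1.564)^2/10
  = 0.001 + 0.2446 = 0.2456
Step 3: Objective decrease = 0.5 * g^T H^(-1) g = 0.1228


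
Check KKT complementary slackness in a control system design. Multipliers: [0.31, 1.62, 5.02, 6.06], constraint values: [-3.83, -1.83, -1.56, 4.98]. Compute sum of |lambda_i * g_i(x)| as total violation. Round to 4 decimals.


KKT complementary slackness check:
lambda_1 * g_1 = 0.31 * -3.83 = -1.1873
lambda_2 * g_2 = 1.62 * -1.83 = -2.9646
lambda_3 * g_3 = 5.02 * -1.56 = -7.8312
lambda_4 * g_4 = 6.06 * 4.98 = 30.1788
Total violation = 1.1873 + 2.9646 + 7.8312 + 30.1788 = 42.1619


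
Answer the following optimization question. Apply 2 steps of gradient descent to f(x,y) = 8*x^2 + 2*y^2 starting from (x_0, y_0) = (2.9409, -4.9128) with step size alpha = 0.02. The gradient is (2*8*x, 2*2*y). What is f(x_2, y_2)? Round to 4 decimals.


Gradient descent on f(x,y) = 8*x^2 + 2*y^2.
Starting point: (2.9409, -4.9128), alpha = 0.02
Step 1: grad_x = 2*8*2.9409 = 47.0544, grad_y = 2*2*-4.9128 = -19.6512
  x_1 = 2.9409 - 0.02*47.0544 = 1.9998
  y_1 = -4.9128 - 0.02*-19.6512 = -4.5198
Step 2: grad_x = 2*8*1.9998 = 31.997, grad_y = 2*2*-4.5198 = -18.0791
  x_2 = 1.9998 - 0.02*31.997 = 1.3599
  y_2 = -4.5198 - 0.02*-18.0791 = -4.1582
f(1.3599, -4.1582) = 8*1.3599^2 + 2*(-4.1582)^2 = 49.3752


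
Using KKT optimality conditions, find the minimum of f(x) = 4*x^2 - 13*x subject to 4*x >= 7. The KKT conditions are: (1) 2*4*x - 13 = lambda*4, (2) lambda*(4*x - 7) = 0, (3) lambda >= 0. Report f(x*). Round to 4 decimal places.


Step 1: Try lambda = 0 (constraint inactive).
x_unc = 13/(2*4) = 1.625
Check: 4*1.625 = 6.5 < 7 -- violated!
Step 2: Constraint must be active: 4*x = 7
x* = 7/4 = 1.75
lambda = (2*4*1.75 - 13)/4 = 0.25
Step 3: Compute optimal value.
f(x*) = 4*1.75^2 - 13*1.75 = -10.5


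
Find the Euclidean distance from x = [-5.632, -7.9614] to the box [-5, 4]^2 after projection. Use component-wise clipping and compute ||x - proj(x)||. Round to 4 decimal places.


Project each component onto [-5, 4].
clip(-5.632) = -5.0, clip(-7.9614) = -5.0
Projection = [-5.0, -5.0]
Squared diffs: [0.3994, 8.7699]
Distance = sqrt(9.1693) = 3.0281


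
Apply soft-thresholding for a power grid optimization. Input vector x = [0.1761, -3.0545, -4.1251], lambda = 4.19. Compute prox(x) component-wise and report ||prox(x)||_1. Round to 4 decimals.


Soft-thresholding with lambda = 4.19:
prox(0.1761) = sign(0.1761)*max(|0.1761| - 4.19, 0) = 0.0
prox(-3.0545) = sign(-3.0545)*max(|-3.0545| - 4.19, 0) = 0.0
prox(-4.1251) = sign(-4.1251)*max(|-4.1251| - 4.19, 0) = 0.0
prox(x) = [0.0, 0.0, 0.0]
||prox(x)||_1 = 0.0 + 0.0 + 0.0 = 0.0


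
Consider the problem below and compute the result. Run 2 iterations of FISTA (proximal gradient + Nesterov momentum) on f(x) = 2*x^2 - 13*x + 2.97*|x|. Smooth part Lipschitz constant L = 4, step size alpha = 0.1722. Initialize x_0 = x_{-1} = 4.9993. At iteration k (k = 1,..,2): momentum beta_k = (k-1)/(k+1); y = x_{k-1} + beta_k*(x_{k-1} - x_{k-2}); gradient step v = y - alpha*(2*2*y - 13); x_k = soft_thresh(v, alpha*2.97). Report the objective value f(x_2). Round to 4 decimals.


FISTA on f(x) = 2*x^2 - 13*x + 2.97*|x|
L = 4, alpha = 0.1722
Iteration 1: beta = 0.0, y = 4.9993 + 0.0*(4.9993 - 4.9993) = 4.9993
  grad(y) = 6.9972, v = y - alpha*grad = 3.7944
  prox(v) = soft_thresh(3.7944, 0.5114) = 3.2829
Iteration 2: beta = 0.3333, y = 3.2829 + 0.3333*(3.2829 - 4.9993) = 2.7108
  grad(y) = -2.1567, v = y - alpha*grad = 3.0822
  prox(v) = soft_thresh(3.0822, 0.5114) = 2.5708
f(x_2) = 2*2.5708^2 - 13*2.5708 + 2.97*|2.5708| = -12.5671


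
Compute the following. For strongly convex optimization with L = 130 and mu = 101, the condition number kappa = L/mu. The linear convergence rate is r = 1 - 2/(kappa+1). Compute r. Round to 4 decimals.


Step 1: Compute the condition number.
kappa = L/mu = 130/101 = 1.2871
Step 2: Compute the convergence rate.
r = 1 - 2/(kappa + 1) = 1 - 2*mu/(L + mu) = (L - mu)/(L + mu) = 29/231 = 0.1255


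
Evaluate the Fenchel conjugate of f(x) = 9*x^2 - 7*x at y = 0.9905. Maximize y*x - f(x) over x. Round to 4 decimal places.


f*(y) = sup_x {y*x - a*x^2 - b*x} = sup_x {(y-b)*x - a*x^2}
FOC: (y - b) - 2a*x = 0 => x* = (y - b)/(2a)
x* = (0.9905 + 7)/(2*9) = 0.4439
f*(0.9905) = (y-b)^2/(4a) = (0.9905 + 7)^2/(4*9)
= 63.8481/36 = 1.7736


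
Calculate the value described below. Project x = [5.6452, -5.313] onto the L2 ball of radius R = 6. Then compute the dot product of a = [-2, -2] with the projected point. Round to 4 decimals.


Step 1: Compute ||x|| (intermediates to 6 decimals).
||x|| = sqrt(5.6452^2 + (-5.313)^2) = 7.752177
Step 2: Project.
Since ||x|| > R, scale = R/||x|| = 6/7.752177 = 0.773976, proj(x) = scale * x
proj(x) = [4.369249, -4.112134]
Step 3: Dot product.
a^T * proj(x) = -2*4.369249 - 2*(-4.112134) = -0.5142


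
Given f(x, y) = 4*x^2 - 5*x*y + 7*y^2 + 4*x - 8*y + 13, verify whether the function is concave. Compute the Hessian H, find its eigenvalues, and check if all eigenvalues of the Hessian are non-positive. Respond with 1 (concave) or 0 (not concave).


The Hessian of f(x,y) = 4*x^2 - 5*x*y + 7*y^2 + 4*x - 8*y + 13 is:
H = [[8, -5], [-5, 14]]
Trace = 8 + 14 = 22
Determinant = 8*14 - (-5)^2 = 87
Discriminant = (22)^2 - 4*87 = 136.0
Eigenvalues: lambda_1 = 5.169, lambda_2 = 16.831
The function is not concave.

0


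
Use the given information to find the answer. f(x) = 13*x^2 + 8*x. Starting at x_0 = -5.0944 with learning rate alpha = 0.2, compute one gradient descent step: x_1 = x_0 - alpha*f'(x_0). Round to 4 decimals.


We compute the gradient at x_0 and apply the update.
f'(x) = 26*x + 8
f'(-5.0944) = 26*-5.0944 + 8 = -124.4544
x_1 = -5.0944 - 0.2*-124.4544 = 19.7965


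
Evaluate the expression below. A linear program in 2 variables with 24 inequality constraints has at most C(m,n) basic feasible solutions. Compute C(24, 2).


Each vertex corresponds to some choice of n active constraints out of m, so the number of vertices is at most C(m, n) = m! / (n!(m-n)!).
m = 24, n = 2
Numerator: 24 * 23
Denominator: 2! = 2
C(24, 2) = 276


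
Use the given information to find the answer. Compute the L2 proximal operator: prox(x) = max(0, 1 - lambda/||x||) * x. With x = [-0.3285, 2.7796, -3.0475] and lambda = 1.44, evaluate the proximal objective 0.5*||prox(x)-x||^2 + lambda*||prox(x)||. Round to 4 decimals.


Step 1: Compute ||x||.
||x|| = 4.1378
Step 2: Compute scaling factor.
scale = max(0, 1 - 1.44/4.1378) = 0.652
Step 3: prox(x) = [-0.2142, 1.8123, -1.9869]
||prox(x)|| = 2.6978
Step 4: Proximal objective.
0.5*||prox-x||^2 = 1.0368
lambda*||prox|| = 3.8848
Total = 4.9216


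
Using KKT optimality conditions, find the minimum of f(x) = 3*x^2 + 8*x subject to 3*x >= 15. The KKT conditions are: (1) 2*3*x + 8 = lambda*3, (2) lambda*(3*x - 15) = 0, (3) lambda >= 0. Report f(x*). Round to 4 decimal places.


Step 1: Try lambda = 0 (constraint inactive).
x_unc = -8/(2*3) = -1.3333
Check: 3*-1.3333 = -3.9999 < 15 -- violated!
Step 2: Constraint must be active: 3*x = 15
x* = 15/3 = 5.0
lambda = (2*3*5.0 + 8)/3 = 12.6667
Step 3: Compute optimal value.
f(x*) = 3*5.0^2 + 8*5.0 = 115.0


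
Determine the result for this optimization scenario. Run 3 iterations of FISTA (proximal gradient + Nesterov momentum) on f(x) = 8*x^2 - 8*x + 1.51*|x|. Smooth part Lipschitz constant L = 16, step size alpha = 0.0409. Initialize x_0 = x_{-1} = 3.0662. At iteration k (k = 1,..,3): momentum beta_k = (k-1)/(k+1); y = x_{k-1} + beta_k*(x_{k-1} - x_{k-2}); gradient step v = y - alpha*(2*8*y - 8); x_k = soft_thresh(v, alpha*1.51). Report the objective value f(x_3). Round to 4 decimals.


FISTA on f(x) = 8*x^2 - 8*x + 1.51*|x|
L = 16, alpha = 0.0409
Iteration 1: beta = 0.0, y = 3.0662 + 0.0*(3.0662 - 3.0662) = 3.0662
  grad(y) = 41.0592, v = y - alpha*grad = 1.3869
  prox(v) = soft_thresh(1.3869, 0.0618) = 1.3251
Iteration 2: beta = 0.3333, y = 1.3251 + 0.3333*(1.3251 - 3.0662) = 0.7448
  grad(y) = 3.9162, v = y - alpha*grad = 0.5846
  prox(v) = soft_thresh(0.5846, 0.0618) = 0.5228
Iteration 3: beta = 0.5, y = 0.5228 + 0.5*(0.5228 - 1.3251) = 0.1217
  grad(y) = -6.053, v = y - alpha*grad = 0.3693
  prox(v) = soft_thresh(0.3693, 0.0618) = 0.3075
f(x_3) = 8*0.3075^2 - 8*0.3075 + 1.51*|0.3075| = -1.2392


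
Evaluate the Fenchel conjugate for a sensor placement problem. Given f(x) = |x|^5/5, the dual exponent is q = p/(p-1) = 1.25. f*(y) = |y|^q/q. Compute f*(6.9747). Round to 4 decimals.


The conjugate exponent q satisfies 1/p + 1/q = 1.
p = 5, so q = 5/(5 - 1) = 1.25
|y|^q = 6.9747^1.25 = 11.3346
f*(6.9747) = 11.3346 / 1.25 = 9.0677


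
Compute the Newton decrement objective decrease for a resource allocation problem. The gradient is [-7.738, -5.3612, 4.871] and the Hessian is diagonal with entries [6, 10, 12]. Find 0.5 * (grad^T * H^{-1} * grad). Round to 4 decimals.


Step 1: H is diagonal, so H^(-1) * g = [-1.2897, -0.5361, 0.4059].
Step 2: g^T H^(-1) g = sum_i g_i^2 / H_ii
  = (-7.738)^2/6 + (-5.3612)^2/10 + (4.871)^2/12
  = 9.9794 + 2.8742 + 1.9772 = 14.8309
Step 3: Objective decrease = 0.5 * g^T H^(-1) g = 7.4155


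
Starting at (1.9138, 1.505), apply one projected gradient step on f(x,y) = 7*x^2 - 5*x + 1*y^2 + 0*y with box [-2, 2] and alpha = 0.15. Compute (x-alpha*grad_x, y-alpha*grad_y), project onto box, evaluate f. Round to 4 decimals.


Step 1: Compute gradient at (1.9138, 1.505).
grad_x = 2*7*1.9138 - 5 = 21.7932
grad_y = 2*1*1.505 + 0 = 3.01
Step 2: Gradient step.
x_raw = 1.9138 - 0.15*21.7932 = -1.3552
y_raw = 1.505 - 0.15*3.01 = 1.0535
Step 3: Project onto [-2, 2].
x_proj = clip(-1.3552) = -1.3552
y_proj = clip(1.0535) = 1.0535
Step 4: Evaluate f.
f(-1.3552, 1.0535) = 20.7414


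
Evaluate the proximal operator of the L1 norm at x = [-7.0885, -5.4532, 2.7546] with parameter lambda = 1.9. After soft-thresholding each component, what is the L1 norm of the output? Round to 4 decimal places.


Soft-thresholding with lambda = 1.9:
prox(-7.0885) = sign(-7.0885)*max(|-7.0885| - 1.9, 0) = -5.1885
prox(-5.4532) = sign(-5.4532)*max(|-5.4532| - 1.9, 0) = -3.5532
prox(2.7546) = sign(2.7546)*max(|2.7546| - 1.9, 0) = 0.8546
prox(x) = [-5.1885, -3.5532, 0.8546]
||prox(x)||_1 = 5.1885 + 3.5532 + 0.8546 = 9.5963


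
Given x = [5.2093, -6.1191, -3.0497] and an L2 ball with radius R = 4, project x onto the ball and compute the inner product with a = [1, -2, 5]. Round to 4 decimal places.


Step 1: Compute ||x|| (intermediates to 6 decimals).
||x|| = sqrt(5.2093^2 + (-6.1191)^2 + (-3.0497)^2) = 8.595398
Step 2: Project.
Since ||x|| > R, scale = R/||x|| = 4/8.595398 = 0.465365, proj(x) = scale * x
proj(x) = [2.424226, -2.847615, -1.419224]
Step 3: Dot product.
a^T * proj(x) = 1*2.424226 - 2*(-2.847615) + 5*(-1.419224) = 1.0233


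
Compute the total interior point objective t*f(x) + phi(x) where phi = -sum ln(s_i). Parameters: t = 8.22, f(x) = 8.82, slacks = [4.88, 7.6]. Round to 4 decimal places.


Step 1: Compute log-barrier.
ln values: [1.5851, 2.0281]
phi = -(1.5851 + 2.0281) = -3.6133
Step 2: Compute augmented objective.
t*f(x) = 8.22*8.82 = 72.5004
Total = 72.5004 - 3.6133 = 68.8871


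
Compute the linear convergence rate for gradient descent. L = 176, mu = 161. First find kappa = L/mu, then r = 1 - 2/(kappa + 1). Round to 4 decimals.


Step 1: Compute the condition number.
kappa = L/mu = 176/161 = 1.0932
Step 2: Compute the convergence rate.
r = 1 - 2/(kappa + 1) = 1 - 2*mu/(L + mu) = (L - mu)/(L + mu) = 15/337 = 0.0445


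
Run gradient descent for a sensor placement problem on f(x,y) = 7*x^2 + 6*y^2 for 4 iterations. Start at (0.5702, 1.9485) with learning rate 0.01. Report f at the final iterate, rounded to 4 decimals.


Gradient descent on f(x,y) = 7*x^2 + 6*y^2.
Starting point: (0.5702, 1.9485), alpha = 0.01
Step 1: grad_x = 2*7*0.5702 = 7.9828, grad_y = 2*6*1.9485 = 23.382
  x_1 = 0.5702 - 0.01*7.9828 = 0.4904
  y_1 = 1.9485 - 0.01*23.382 = 1.7147
Step 2: grad_x = 2*7*0.4904 = 6.8652, grad_y = 2*6*1.7147 = 20.5762
  x_2 = 0.4904 - 0.01*6.8652 = 0.4217
  y_2 = 1.7147 - 0.01*20.5762 = 1.5089
Step 3: grad_x = 2*7*0.4217 = 5.9041, grad_y = 2*6*1.5089 = 18.107
  x_3 = 0.4217 - 0.01*5.9041 = 0.3627
  y_3 = 1.5089 - 0.01*18.107 = 1.3278
Step 4: grad_x = 2*7*0.3627 = 5.0775, grad_y = 2*6*1.3278 = 15.9342
  x_4 = 0.3627 - 0.01*5.0775 = 0.3119
  y_4 = 1.3278 - 0.01*15.9342 = 1.1685
f(0.3119, 1.1685) = 7*0.3119^2 + 6*1.1685^2 = 8.8734
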